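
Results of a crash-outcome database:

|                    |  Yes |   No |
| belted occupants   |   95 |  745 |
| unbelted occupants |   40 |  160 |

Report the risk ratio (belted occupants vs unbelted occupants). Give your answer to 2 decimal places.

risk, belted occupants = 95/840 = 0.1131
risk, unbelted occupants = 40/200 = 0.2000
RR = 0.1131 / 0.2000 = 0.57

RR = 0.57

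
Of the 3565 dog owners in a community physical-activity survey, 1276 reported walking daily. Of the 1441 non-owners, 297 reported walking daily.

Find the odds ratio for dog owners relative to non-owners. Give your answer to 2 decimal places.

2.15

odds, dog owners = 1276/2289 = 0.5574
odds, non-owners = 297/1144 = 0.2596
OR = 0.5574 / 0.2596 = 2.15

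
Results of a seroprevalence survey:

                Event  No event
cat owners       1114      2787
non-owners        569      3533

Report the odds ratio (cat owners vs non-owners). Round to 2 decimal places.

OR = (1114 × 3533) / (2787 × 569) = 3935762/1585803 ≈ 2.48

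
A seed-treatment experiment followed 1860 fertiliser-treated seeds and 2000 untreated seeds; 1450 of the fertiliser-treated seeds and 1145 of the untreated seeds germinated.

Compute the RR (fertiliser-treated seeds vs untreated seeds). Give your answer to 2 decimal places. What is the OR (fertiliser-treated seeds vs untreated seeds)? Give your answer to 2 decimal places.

risk, fertiliser-treated seeds = 1450/1860 = 0.7796
risk, untreated seeds = 1145/2000 = 0.5725
RR = 0.7796 / 0.5725 = 1.36
OR = (1450 × 855) / (410 × 1145) = 1239750/469450 ≈ 2.64

RR = 1.36; OR = 2.64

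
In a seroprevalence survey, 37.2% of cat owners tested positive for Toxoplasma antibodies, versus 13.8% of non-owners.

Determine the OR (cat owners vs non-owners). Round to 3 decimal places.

odds, cat owners = 0.3720/0.6280 = 0.5924
odds, non-owners = 0.1380/0.8620 = 0.1601
OR = 0.5924 / 0.1601 = 3.700

3.700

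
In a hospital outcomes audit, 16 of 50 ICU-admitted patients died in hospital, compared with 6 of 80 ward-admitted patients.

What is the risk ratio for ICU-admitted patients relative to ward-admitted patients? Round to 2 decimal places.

risk, ICU-admitted patients = 16/50 = 0.3200
risk, ward-admitted patients = 6/80 = 0.0750
RR = 0.3200 / 0.0750 = 4.27

RR = 4.27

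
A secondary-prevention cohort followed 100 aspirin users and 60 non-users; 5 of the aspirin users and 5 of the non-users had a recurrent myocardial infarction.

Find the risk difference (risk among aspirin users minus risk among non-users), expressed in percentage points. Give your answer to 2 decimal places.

risk, aspirin users = 5/100 = 0.0500
risk, non-users = 5/60 = 0.0833
risk difference = 0.0500 − 0.0833 = -0.0333 → -3.33 percentage points

-3.33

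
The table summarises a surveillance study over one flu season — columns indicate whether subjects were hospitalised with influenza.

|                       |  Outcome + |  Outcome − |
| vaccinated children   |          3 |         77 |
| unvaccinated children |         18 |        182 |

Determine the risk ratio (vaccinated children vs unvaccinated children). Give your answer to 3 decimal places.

risk, vaccinated children = 3/80 = 0.03750
risk, unvaccinated children = 18/200 = 0.09000
RR = 0.03750 / 0.09000 = 0.417

RR ≈ 0.417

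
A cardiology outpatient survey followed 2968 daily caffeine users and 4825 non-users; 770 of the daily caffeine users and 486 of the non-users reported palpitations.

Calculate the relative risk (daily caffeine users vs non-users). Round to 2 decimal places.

risk, daily caffeine users = 770/2968 = 0.2594
risk, non-users = 486/4825 = 0.1007
RR = 0.2594 / 0.1007 = 2.58

2.58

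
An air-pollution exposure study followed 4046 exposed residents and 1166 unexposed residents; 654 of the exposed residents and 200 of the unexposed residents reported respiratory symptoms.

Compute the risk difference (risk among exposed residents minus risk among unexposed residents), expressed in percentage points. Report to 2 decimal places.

RD ≈ -0.99

risk, exposed residents = 654/4046 = 0.1616
risk, unexposed residents = 200/1166 = 0.1715
risk difference = 0.1616 − 0.1715 = -0.0099 → -0.99 percentage points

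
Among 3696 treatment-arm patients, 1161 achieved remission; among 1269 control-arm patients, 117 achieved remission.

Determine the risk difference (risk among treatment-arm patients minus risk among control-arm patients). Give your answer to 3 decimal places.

0.222

risk, treatment-arm patients = 1161/3696 = 0.3141
risk, control-arm patients = 117/1269 = 0.0922
risk difference = 0.3141 − 0.0922 = 0.222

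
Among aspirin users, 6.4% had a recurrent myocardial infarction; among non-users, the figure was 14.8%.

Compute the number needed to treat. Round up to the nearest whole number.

absolute risk difference = 0.084000
1 / 0.084000 = 11.905 → round up → 12

12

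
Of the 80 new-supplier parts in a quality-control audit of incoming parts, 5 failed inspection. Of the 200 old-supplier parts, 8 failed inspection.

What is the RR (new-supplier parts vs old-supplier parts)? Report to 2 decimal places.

1.56

risk, new-supplier parts = 5/80 = 0.06250
risk, old-supplier parts = 8/200 = 0.04000
RR = 0.06250 / 0.04000 = 1.56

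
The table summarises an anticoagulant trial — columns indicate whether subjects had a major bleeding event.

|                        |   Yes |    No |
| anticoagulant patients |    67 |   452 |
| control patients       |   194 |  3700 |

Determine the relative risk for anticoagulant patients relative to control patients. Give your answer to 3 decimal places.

risk, anticoagulant patients = 67/519 = 0.12909
risk, control patients = 194/3894 = 0.04982
RR = 0.12909 / 0.04982 = 2.591

RR = 2.591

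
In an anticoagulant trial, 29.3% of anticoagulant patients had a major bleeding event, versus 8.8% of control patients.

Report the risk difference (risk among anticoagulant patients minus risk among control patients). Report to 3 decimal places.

risk difference = 0.2930 − 0.0880 = 0.205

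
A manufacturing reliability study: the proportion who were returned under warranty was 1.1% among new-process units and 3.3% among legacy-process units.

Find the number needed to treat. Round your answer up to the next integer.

NNT: 46

absolute risk difference = 0.022000
1 / 0.022000 = 45.455 → round up → 46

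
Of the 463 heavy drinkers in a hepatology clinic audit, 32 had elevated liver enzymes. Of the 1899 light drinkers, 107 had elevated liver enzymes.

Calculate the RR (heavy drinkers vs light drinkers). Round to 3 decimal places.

risk, heavy drinkers = 32/463 = 0.0691
risk, light drinkers = 107/1899 = 0.0563
RR = 0.0691 / 0.0563 = 1.227

RR = 1.227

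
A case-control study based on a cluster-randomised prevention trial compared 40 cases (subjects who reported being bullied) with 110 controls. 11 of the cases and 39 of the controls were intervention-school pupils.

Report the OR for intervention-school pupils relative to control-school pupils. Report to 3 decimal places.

OR: 0.691

odds, intervention-school pupils = 11/39 = 0.2821
odds, control-school pupils = 29/71 = 0.4085
OR = 0.2821 / 0.4085 = 0.691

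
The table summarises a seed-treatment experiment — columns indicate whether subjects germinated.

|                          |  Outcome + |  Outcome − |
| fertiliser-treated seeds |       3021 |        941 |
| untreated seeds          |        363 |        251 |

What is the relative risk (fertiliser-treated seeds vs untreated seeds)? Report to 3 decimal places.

risk, fertiliser-treated seeds = 3021/3962 = 0.7625
risk, untreated seeds = 363/614 = 0.5912
RR = 0.7625 / 0.5912 = 1.290

1.290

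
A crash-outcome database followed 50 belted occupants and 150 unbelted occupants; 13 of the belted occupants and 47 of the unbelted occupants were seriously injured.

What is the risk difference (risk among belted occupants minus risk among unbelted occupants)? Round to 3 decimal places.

risk, belted occupants = 13/50 = 0.2600
risk, unbelted occupants = 47/150 = 0.3133
risk difference = 0.2600 − 0.3133 = -0.053

RD = -0.053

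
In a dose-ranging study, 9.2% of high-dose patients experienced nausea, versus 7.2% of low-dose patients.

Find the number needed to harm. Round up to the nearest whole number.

absolute risk difference = 0.020000
1 / 0.020000 = 50.000 → round up → 50

50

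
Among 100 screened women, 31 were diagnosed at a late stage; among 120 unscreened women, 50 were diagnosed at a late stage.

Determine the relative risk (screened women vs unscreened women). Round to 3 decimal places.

RR = 0.744

risk, screened women = 31/100 = 0.3100
risk, unscreened women = 50/120 = 0.4167
RR = 0.3100 / 0.4167 = 0.744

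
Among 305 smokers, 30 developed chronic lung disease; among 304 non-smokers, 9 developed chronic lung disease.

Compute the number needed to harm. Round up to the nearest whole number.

NNH = 15

risk, smokers = 30/305 = 0.098361
risk, non-smokers = 9/304 = 0.029605
absolute risk difference = 0.068755
1 / 0.068755 = 14.544 → round up → 15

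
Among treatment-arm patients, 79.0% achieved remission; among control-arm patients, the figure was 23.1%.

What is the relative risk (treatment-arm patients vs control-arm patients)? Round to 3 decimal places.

RR = 0.7900 / 0.2310 = 3.420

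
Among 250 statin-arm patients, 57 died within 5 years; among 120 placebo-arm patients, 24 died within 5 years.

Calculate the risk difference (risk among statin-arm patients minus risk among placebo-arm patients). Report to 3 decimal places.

risk, statin-arm patients = 57/250 = 0.2280
risk, placebo-arm patients = 24/120 = 0.2000
risk difference = 0.2280 − 0.2000 = 0.028

0.028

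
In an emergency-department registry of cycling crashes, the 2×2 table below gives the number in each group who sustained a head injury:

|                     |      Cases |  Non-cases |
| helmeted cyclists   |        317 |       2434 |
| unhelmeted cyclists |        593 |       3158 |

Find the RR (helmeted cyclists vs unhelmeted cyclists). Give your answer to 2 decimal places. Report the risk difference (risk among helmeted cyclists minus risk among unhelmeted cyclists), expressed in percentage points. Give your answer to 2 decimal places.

RR = 0.73; RD = -4.29

risk, helmeted cyclists = 317/2751 = 0.1152
risk, unhelmeted cyclists = 593/3751 = 0.1581
RR = 0.1152 / 0.1581 = 0.73
risk difference = 0.1152 − 0.1581 = -0.0429 → -4.29 percentage points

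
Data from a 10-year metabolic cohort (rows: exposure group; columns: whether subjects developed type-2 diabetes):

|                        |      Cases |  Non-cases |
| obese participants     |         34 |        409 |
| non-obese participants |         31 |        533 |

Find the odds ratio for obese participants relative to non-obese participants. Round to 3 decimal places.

OR = (34 × 533) / (409 × 31) = 18122/12679 ≈ 1.429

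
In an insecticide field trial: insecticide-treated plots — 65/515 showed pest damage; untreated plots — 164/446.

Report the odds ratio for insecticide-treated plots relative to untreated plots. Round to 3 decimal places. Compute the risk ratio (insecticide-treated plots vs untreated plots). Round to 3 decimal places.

OR = 0.248; RR = 0.343

OR = (65 × 282) / (450 × 164) = 18330/73800 ≈ 0.248
risk, insecticide-treated plots = 65/515 = 0.1262
risk, untreated plots = 164/446 = 0.3677
RR = 0.1262 / 0.3677 = 0.343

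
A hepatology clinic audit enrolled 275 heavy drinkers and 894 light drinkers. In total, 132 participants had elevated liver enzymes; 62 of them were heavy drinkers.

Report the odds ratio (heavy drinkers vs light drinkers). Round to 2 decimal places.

3.43

heavy drinkers without the outcome: 275 − 62 = 213
light drinkers with the outcome: 132 − 62 = 70
light drinkers without the outcome: 894 − 70 = 824
OR = (62 × 824) / (213 × 70) = 51088/14910 ≈ 3.43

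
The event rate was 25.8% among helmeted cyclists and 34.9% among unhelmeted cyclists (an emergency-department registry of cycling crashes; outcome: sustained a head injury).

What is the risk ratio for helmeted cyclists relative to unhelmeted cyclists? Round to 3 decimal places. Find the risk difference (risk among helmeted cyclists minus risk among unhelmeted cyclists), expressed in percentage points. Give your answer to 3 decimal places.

RR = 0.2580 / 0.3490 = 0.739
risk difference = 0.2580 − 0.3490 = -0.0910 → -9.100 percentage points

RR = 0.739; RD = -9.100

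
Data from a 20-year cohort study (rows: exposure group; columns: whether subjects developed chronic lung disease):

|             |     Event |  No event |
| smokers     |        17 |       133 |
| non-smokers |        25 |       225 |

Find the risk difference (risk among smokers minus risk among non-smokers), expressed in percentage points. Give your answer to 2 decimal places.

risk, smokers = 17/150 = 0.1133
risk, non-smokers = 25/250 = 0.1000
risk difference = 0.1133 − 0.1000 = 0.0133 → 1.33 percentage points

RD = 1.33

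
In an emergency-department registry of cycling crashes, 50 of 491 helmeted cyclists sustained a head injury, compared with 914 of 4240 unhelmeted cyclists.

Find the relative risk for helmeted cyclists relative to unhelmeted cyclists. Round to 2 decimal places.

risk, helmeted cyclists = 50/491 = 0.1018
risk, unhelmeted cyclists = 914/4240 = 0.2156
RR = 0.1018 / 0.2156 = 0.47

RR ≈ 0.47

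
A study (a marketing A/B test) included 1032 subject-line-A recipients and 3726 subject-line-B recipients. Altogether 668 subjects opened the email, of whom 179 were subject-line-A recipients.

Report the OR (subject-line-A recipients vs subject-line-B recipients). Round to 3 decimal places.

subject-line-A recipients without the outcome: 1032 − 179 = 853
subject-line-B recipients with the outcome: 668 − 179 = 489
subject-line-B recipients without the outcome: 3726 − 489 = 3237
OR = (179 × 3237) / (853 × 489) = 579423/417117 ≈ 1.389

1.389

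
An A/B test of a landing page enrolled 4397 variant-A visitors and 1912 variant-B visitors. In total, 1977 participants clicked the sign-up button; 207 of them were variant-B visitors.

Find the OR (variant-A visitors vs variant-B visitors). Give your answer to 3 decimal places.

OR = 5.550

variant-A visitors with the outcome: 1977 − 207 = 1770
variant-A visitors without the outcome: 4397 − 1770 = 2627
variant-B visitors without the outcome: 1912 − 207 = 1705
OR = (1770 × 1705) / (2627 × 207) = 3017850/543789 ≈ 5.550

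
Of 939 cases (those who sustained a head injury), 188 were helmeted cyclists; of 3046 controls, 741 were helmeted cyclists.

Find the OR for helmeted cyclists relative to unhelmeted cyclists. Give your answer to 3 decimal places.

odds, helmeted cyclists = 188/741 = 0.2537
odds, unhelmeted cyclists = 751/2305 = 0.3258
OR = 0.2537 / 0.3258 = 0.779

OR ≈ 0.779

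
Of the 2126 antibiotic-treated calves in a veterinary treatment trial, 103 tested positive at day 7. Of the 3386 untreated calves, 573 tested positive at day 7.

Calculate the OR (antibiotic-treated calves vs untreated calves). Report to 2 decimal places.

OR = (103 × 2813) / (2023 × 573) = 289739/1159179 ≈ 0.25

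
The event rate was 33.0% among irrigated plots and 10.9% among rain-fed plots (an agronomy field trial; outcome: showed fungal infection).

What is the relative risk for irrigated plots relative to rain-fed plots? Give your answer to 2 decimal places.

RR = 0.3300 / 0.1090 = 3.03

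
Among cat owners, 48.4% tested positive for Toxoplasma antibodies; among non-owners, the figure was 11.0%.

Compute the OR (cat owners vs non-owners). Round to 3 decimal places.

7.589

odds, cat owners = 0.4840/0.5160 = 0.9380
odds, non-owners = 0.1100/0.8900 = 0.1236
OR = 0.9380 / 0.1236 = 7.589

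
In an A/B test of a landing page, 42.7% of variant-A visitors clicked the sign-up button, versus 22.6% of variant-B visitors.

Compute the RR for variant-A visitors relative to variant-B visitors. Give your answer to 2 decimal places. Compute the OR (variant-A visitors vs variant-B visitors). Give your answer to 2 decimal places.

RR = 0.4270 / 0.2260 = 1.89
odds, variant-A visitors = 0.4270/0.5730 = 0.7452
odds, variant-B visitors = 0.2260/0.7740 = 0.2920
OR = 0.7452 / 0.2920 = 2.55

RR = 1.89; OR = 2.55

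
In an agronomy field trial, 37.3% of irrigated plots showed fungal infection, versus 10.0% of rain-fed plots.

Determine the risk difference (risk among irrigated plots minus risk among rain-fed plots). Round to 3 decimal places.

risk difference = 0.3730 − 0.1000 = 0.273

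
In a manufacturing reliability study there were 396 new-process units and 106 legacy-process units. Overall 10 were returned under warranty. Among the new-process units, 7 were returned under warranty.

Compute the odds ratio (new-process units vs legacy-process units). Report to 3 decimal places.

OR: 0.618

new-process units without the outcome: 396 − 7 = 389
legacy-process units with the outcome: 10 − 7 = 3
legacy-process units without the outcome: 106 − 3 = 103
odds, new-process units = 7/389 = 0.01799
odds, legacy-process units = 3/103 = 0.02913
OR = 0.01799 / 0.02913 = 0.618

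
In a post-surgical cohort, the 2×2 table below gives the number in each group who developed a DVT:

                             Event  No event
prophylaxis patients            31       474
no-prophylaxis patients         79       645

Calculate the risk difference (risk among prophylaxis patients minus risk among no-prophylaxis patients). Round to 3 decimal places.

RD ≈ -0.048

risk, prophylaxis patients = 31/505 = 0.0614
risk, no-prophylaxis patients = 79/724 = 0.1091
risk difference = 0.0614 − 0.1091 = -0.048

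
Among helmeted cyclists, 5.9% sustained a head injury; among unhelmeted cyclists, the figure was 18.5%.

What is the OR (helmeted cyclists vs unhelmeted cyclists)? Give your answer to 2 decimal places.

OR = 0.28

odds, helmeted cyclists = 0.0590/0.9410 = 0.0627
odds, unhelmeted cyclists = 0.1850/0.8150 = 0.2270
OR = 0.0627 / 0.2270 = 0.28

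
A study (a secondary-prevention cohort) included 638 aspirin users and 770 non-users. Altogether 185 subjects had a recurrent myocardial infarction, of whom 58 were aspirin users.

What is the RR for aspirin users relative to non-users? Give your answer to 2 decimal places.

0.55

aspirin users without the outcome: 638 − 58 = 580
non-users with the outcome: 185 − 58 = 127
non-users without the outcome: 770 − 127 = 643
risk, aspirin users = 58/638 = 0.0909
risk, non-users = 127/770 = 0.1649
RR = 0.0909 / 0.1649 = 0.55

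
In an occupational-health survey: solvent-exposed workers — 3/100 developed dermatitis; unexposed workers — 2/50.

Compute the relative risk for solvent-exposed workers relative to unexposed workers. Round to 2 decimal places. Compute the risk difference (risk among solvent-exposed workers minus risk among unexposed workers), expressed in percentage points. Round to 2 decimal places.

risk, solvent-exposed workers = 3/100 = 0.03000
risk, unexposed workers = 2/50 = 0.04000
RR = 0.03000 / 0.04000 = 0.75
risk difference = 0.03000 − 0.04000 = -0.01000 → -1.00 percentage points

RR = 0.75; RD = -1.00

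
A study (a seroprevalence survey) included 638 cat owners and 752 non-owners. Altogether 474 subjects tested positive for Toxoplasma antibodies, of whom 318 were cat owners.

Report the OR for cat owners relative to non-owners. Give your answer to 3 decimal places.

3.797

cat owners without the outcome: 638 − 318 = 320
non-owners with the outcome: 474 − 318 = 156
non-owners without the outcome: 752 − 156 = 596
odds, cat owners = 318/320 = 0.9938
odds, non-owners = 156/596 = 0.2617
OR = 0.9938 / 0.2617 = 3.797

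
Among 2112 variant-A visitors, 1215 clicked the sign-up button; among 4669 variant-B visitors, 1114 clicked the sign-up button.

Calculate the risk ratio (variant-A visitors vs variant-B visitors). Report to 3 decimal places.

risk, variant-A visitors = 1215/2112 = 0.5753
risk, variant-B visitors = 1114/4669 = 0.2386
RR = 0.5753 / 0.2386 = 2.411

RR ≈ 2.411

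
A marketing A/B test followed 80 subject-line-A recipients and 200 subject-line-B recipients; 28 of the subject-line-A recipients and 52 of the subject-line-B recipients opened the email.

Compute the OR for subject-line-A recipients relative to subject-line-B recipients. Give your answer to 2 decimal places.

OR = (28 × 148) / (52 × 52) = 4144/2704 ≈ 1.53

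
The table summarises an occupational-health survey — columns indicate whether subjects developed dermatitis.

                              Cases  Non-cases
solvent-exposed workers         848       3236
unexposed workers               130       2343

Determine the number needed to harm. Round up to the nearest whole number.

7

risk, solvent-exposed workers = 848/4084 = 0.207640
risk, unexposed workers = 130/2473 = 0.052568
absolute risk difference = 0.155072
1 / 0.155072 = 6.449 → round up → 7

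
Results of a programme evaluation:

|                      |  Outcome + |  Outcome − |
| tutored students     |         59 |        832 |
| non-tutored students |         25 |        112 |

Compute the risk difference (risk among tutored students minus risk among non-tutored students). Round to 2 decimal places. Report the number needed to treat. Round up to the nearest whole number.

risk, tutored students = 59/891 = 0.0662
risk, non-tutored students = 25/137 = 0.1825
risk difference = 0.0662 − 0.1825 = -0.12
absolute risk difference = 0.116264
1 / 0.116264 = 8.601 → round up → 9

RD = -0.12; NNT = 9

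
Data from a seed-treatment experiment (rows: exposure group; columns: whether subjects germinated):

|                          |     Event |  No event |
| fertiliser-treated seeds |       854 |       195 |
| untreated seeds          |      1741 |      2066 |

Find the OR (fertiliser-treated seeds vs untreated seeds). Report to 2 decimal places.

OR = (854 × 2066) / (195 × 1741) = 1764364/339495 ≈ 5.20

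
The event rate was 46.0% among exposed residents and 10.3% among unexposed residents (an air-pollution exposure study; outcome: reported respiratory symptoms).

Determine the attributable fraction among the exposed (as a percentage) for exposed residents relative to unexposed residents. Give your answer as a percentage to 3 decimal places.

AR% = (0.4600 − 0.1030) / 0.4600 = 0.7761 → 77.609%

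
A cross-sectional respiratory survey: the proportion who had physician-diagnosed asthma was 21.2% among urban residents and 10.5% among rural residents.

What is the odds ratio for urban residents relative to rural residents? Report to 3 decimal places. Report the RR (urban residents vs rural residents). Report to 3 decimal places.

odds, urban residents = 0.2120/0.7880 = 0.2690
odds, rural residents = 0.1050/0.8950 = 0.1173
OR = 0.2690 / 0.1173 = 2.293
RR = 0.2120 / 0.1050 = 2.019

OR = 2.293; RR = 2.019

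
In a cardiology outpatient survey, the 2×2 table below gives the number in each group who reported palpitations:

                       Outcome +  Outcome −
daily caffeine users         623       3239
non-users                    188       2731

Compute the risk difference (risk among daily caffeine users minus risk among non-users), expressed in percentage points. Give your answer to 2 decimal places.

risk, daily caffeine users = 623/3862 = 0.1613
risk, non-users = 188/2919 = 0.0644
risk difference = 0.1613 − 0.0644 = 0.0969 → 9.69 percentage points

9.69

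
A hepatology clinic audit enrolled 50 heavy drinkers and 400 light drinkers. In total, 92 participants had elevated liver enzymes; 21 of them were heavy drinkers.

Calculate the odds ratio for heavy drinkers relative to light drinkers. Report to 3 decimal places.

3.356

heavy drinkers without the outcome: 50 − 21 = 29
light drinkers with the outcome: 92 − 21 = 71
light drinkers without the outcome: 400 − 71 = 329
OR = (21 × 329) / (29 × 71) = 6909/2059 ≈ 3.356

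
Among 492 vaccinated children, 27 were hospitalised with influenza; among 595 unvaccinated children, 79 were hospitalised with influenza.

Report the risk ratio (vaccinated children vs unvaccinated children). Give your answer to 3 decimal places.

0.413

risk, vaccinated children = 27/492 = 0.0549
risk, unvaccinated children = 79/595 = 0.1328
RR = 0.0549 / 0.1328 = 0.413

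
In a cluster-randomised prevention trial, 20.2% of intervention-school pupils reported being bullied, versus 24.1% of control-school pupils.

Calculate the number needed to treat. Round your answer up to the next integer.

absolute risk difference = 0.039000
1 / 0.039000 = 25.641 → round up → 26

26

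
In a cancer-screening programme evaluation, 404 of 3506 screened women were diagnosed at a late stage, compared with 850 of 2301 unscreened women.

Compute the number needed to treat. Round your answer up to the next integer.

4

risk, screened women = 404/3506 = 0.115231
risk, unscreened women = 850/2301 = 0.369405
absolute risk difference = 0.254174
1 / 0.254174 = 3.934 → round up → 4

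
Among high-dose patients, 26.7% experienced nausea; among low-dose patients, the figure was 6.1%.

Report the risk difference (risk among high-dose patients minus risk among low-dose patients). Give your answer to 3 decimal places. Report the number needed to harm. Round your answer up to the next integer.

risk difference = 0.2670 − 0.0610 = 0.206
absolute risk difference = 0.206000
1 / 0.206000 = 4.854 → round up → 5

RD = 0.206; NNH = 5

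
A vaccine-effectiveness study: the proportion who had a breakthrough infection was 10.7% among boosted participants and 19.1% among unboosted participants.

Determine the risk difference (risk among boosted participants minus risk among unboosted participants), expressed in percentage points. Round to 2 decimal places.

risk difference = 0.1070 − 0.1910 = -0.0840 → -8.40 percentage points

-8.40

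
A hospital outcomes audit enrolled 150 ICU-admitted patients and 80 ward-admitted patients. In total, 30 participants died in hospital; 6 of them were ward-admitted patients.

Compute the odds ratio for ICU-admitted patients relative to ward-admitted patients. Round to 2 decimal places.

OR ≈ 2.35

ICU-admitted patients with the outcome: 30 − 6 = 24
ICU-admitted patients without the outcome: 150 − 24 = 126
ward-admitted patients without the outcome: 80 − 6 = 74
odds, ICU-admitted patients = 24/126 = 0.1905
odds, ward-admitted patients = 6/74 = 0.0811
OR = 0.1905 / 0.0811 = 2.35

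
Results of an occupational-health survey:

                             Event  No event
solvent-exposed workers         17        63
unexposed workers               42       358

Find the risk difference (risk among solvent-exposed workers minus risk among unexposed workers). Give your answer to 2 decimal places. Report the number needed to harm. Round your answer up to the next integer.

RD = 0.11; NNH = 10

risk, solvent-exposed workers = 17/80 = 0.2125
risk, unexposed workers = 42/400 = 0.1050
risk difference = 0.2125 − 0.1050 = 0.11
absolute risk difference = 0.107500
1 / 0.107500 = 9.302 → round up → 10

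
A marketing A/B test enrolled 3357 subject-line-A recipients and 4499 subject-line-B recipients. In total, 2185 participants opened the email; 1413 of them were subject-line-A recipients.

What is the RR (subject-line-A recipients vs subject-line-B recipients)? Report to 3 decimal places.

subject-line-A recipients without the outcome: 3357 − 1413 = 1944
subject-line-B recipients with the outcome: 2185 − 1413 = 772
subject-line-B recipients without the outcome: 4499 − 772 = 3727
risk, subject-line-A recipients = 1413/3357 = 0.4209
risk, subject-line-B recipients = 772/4499 = 0.1716
RR = 0.4209 / 0.1716 = 2.453

RR = 2.453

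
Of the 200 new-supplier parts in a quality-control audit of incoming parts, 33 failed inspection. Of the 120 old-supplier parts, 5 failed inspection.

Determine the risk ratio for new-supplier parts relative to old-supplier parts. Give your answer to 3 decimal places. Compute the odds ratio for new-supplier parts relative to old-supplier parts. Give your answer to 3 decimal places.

RR = 3.960; OR = 4.545

risk, new-supplier parts = 33/200 = 0.16500
risk, old-supplier parts = 5/120 = 0.04167
RR = 0.16500 / 0.04167 = 3.960
OR = (33 × 115) / (167 × 5) = 3795/835 ≈ 4.545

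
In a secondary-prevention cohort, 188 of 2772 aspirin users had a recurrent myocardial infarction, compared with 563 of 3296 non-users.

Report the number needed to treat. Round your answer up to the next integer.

risk, aspirin users = 188/2772 = 0.067821
risk, non-users = 563/3296 = 0.170813
absolute risk difference = 0.102992
1 / 0.102992 = 9.709 → round up → 10

10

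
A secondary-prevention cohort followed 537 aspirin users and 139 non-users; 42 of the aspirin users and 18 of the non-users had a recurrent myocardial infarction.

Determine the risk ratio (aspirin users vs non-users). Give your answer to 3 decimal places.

risk, aspirin users = 42/537 = 0.0782
risk, non-users = 18/139 = 0.1295
RR = 0.0782 / 0.1295 = 0.604

0.604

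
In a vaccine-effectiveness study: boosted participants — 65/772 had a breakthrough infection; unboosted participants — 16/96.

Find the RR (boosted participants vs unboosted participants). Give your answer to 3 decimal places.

0.505

risk, boosted participants = 65/772 = 0.0842
risk, unboosted participants = 16/96 = 0.1667
RR = 0.0842 / 0.1667 = 0.505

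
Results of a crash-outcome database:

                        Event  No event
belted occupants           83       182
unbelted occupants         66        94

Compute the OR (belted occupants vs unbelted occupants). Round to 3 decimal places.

OR = (83 × 94) / (182 × 66) = 7802/12012 ≈ 0.650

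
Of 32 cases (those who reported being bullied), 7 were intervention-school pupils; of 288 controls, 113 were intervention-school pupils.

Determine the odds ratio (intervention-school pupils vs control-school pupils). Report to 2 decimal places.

OR = (7 × 175) / (113 × 25) = 1225/2825 ≈ 0.43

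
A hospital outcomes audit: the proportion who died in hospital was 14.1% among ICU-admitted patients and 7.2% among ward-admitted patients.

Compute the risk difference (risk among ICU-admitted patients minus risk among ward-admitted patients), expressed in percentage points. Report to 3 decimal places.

risk difference = 0.1410 − 0.0720 = 0.0690 → 6.900 percentage points

6.900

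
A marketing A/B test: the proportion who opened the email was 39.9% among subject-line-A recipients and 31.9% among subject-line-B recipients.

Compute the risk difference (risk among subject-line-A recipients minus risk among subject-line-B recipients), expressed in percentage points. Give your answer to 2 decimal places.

8.00

risk difference = 0.3990 − 0.3190 = 0.0800 → 8.00 percentage points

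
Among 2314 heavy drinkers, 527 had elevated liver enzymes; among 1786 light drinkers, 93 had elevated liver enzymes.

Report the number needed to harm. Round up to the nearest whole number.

risk, heavy drinkers = 527/2314 = 0.227744
risk, light drinkers = 93/1786 = 0.052072
absolute risk difference = 0.175672
1 / 0.175672 = 5.692 → round up → 6

6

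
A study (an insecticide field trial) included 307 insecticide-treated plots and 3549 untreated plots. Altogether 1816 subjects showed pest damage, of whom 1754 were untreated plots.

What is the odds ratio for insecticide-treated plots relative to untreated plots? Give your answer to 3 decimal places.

insecticide-treated plots with the outcome: 1816 − 1754 = 62
insecticide-treated plots without the outcome: 307 − 62 = 245
untreated plots without the outcome: 3549 − 1754 = 1795
odds, insecticide-treated plots = 62/245 = 0.2531
odds, untreated plots = 1754/1795 = 0.9772
OR = 0.2531 / 0.9772 = 0.259

OR = 0.259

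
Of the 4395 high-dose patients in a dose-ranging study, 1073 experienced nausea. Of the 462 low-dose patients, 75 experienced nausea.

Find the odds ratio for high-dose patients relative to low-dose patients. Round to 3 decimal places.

odds, high-dose patients = 1073/3322 = 0.3230
odds, low-dose patients = 75/387 = 0.1938
OR = 0.3230 / 0.1938 = 1.667

OR ≈ 1.667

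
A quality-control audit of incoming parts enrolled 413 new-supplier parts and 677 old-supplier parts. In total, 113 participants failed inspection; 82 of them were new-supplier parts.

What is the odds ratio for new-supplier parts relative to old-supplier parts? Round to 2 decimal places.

new-supplier parts without the outcome: 413 − 82 = 331
old-supplier parts with the outcome: 113 − 82 = 31
old-supplier parts without the outcome: 677 − 31 = 646
odds, new-supplier parts = 82/331 = 0.24773
odds, old-supplier parts = 31/646 = 0.04799
OR = 0.24773 / 0.04799 = 5.16

5.16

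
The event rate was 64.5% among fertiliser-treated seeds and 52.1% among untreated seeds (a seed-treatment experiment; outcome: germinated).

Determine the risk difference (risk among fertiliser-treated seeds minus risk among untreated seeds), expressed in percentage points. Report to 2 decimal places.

12.40

risk difference = 0.6450 − 0.5210 = 0.1240 → 12.40 percentage points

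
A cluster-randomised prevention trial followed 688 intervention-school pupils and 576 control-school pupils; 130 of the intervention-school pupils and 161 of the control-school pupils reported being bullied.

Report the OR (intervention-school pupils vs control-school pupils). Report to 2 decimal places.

odds, intervention-school pupils = 130/558 = 0.2330
odds, control-school pupils = 161/415 = 0.3880
OR = 0.2330 / 0.3880 = 0.60

OR: 0.60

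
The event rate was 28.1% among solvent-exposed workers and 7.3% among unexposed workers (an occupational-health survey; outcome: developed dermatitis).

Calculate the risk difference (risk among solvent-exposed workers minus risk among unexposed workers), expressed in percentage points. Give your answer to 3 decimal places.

RD = 20.800

risk difference = 0.2810 − 0.0730 = 0.2080 → 20.800 percentage points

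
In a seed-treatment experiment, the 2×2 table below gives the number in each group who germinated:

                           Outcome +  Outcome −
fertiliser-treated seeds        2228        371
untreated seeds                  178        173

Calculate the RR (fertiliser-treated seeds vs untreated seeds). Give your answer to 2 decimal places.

risk, fertiliser-treated seeds = 2228/2599 = 0.8573
risk, untreated seeds = 178/351 = 0.5071
RR = 0.8573 / 0.5071 = 1.69

RR: 1.69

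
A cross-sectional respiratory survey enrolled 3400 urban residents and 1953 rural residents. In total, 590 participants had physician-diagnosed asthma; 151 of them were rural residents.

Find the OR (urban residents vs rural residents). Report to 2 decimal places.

urban residents with the outcome: 590 − 151 = 439
urban residents without the outcome: 3400 − 439 = 2961
rural residents without the outcome: 1953 − 151 = 1802
odds, urban residents = 439/2961 = 0.1483
odds, rural residents = 151/1802 = 0.0838
OR = 0.1483 / 0.0838 = 1.77

1.77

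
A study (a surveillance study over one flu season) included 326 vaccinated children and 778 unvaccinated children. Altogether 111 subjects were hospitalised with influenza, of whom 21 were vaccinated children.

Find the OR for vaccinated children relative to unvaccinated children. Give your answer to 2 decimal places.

OR ≈ 0.53

vaccinated children without the outcome: 326 − 21 = 305
unvaccinated children with the outcome: 111 − 21 = 90
unvaccinated children without the outcome: 778 − 90 = 688
OR = (21 × 688) / (305 × 90) = 14448/27450 ≈ 0.53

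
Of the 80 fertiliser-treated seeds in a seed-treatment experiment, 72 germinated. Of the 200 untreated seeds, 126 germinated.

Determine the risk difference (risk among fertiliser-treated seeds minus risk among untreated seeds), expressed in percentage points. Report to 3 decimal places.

RD = 27.000

risk, fertiliser-treated seeds = 72/80 = 0.9000
risk, untreated seeds = 126/200 = 0.6300
risk difference = 0.9000 − 0.6300 = 0.2700 → 27.000 percentage points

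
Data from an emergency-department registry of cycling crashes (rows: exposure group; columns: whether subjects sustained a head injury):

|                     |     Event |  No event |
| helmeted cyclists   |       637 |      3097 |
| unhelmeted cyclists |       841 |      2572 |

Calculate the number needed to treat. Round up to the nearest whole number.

14

risk, helmeted cyclists = 637/3734 = 0.170595
risk, unhelmeted cyclists = 841/3413 = 0.246411
absolute risk difference = 0.075816
1 / 0.075816 = 13.190 → round up → 14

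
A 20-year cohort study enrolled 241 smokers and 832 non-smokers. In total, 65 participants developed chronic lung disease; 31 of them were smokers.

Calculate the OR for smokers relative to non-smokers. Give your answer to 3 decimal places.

smokers without the outcome: 241 − 31 = 210
non-smokers with the outcome: 65 − 31 = 34
non-smokers without the outcome: 832 − 34 = 798
OR = (31 × 798) / (210 × 34) = 24738/7140 ≈ 3.465

OR: 3.465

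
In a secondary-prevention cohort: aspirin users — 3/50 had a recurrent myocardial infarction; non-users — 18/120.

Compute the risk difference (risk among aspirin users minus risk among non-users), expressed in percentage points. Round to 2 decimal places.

risk, aspirin users = 3/50 = 0.0600
risk, non-users = 18/120 = 0.1500
risk difference = 0.0600 − 0.1500 = -0.0900 → -9.00 percentage points

RD ≈ -9.00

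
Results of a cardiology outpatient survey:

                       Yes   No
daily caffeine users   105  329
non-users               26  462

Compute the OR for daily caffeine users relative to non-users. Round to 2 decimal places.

OR = (105 × 462) / (329 × 26) = 48510/8554 ≈ 5.67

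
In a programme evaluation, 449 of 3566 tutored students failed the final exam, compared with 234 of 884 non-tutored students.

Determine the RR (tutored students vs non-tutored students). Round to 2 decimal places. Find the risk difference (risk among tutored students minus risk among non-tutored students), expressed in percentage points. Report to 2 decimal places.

RR = 0.48; RD = -13.88

risk, tutored students = 449/3566 = 0.1259
risk, non-tutored students = 234/884 = 0.2647
RR = 0.1259 / 0.2647 = 0.48
risk difference = 0.1259 − 0.2647 = -0.1388 → -13.88 percentage points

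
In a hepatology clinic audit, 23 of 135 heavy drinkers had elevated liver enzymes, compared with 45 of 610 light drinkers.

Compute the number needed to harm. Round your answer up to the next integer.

NNH = 11

risk, heavy drinkers = 23/135 = 0.170370
risk, light drinkers = 45/610 = 0.073770
absolute risk difference = 0.096600
1 / 0.096600 = 10.352 → round up → 11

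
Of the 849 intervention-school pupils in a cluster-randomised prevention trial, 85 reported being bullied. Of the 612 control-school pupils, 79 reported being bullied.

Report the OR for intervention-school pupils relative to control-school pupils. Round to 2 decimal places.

0.75

odds, intervention-school pupils = 85/764 = 0.1113
odds, control-school pupils = 79/533 = 0.1482
OR = 0.1113 / 0.1482 = 0.75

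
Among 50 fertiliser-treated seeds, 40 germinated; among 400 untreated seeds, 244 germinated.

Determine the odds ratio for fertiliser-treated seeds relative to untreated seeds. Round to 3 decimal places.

OR ≈ 2.557

odds, fertiliser-treated seeds = 40/10 = 4.0000
odds, untreated seeds = 244/156 = 1.5641
OR = 4.0000 / 1.5641 = 2.557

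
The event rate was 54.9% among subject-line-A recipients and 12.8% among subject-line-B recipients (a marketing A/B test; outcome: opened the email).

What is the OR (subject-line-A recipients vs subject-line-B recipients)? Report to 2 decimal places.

8.29

odds, subject-line-A recipients = 0.5490/0.4510 = 1.2173
odds, subject-line-B recipients = 0.1280/0.8720 = 0.1468
OR = 1.2173 / 0.1468 = 8.29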